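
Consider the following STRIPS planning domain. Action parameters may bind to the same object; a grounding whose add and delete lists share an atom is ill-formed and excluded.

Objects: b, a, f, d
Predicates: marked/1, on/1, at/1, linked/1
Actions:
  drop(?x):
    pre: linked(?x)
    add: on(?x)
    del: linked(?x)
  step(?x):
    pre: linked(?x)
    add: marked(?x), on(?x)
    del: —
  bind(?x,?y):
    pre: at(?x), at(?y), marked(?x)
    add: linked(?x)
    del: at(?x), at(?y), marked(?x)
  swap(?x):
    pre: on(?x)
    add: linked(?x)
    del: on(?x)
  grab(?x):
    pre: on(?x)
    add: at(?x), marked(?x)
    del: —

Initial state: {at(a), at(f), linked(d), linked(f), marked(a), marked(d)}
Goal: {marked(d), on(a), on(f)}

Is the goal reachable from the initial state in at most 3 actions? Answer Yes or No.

Yes

1. drop(f)  →  {at(a), at(f), linked(d), marked(a), marked(d), on(f)}
2. bind(a,a)  →  {at(f), linked(a), linked(d), marked(d), on(f)}
3. drop(a)  →  {at(f), linked(d), marked(d), on(a), on(f)}
optimal plan length = 3; 3 ≤ 3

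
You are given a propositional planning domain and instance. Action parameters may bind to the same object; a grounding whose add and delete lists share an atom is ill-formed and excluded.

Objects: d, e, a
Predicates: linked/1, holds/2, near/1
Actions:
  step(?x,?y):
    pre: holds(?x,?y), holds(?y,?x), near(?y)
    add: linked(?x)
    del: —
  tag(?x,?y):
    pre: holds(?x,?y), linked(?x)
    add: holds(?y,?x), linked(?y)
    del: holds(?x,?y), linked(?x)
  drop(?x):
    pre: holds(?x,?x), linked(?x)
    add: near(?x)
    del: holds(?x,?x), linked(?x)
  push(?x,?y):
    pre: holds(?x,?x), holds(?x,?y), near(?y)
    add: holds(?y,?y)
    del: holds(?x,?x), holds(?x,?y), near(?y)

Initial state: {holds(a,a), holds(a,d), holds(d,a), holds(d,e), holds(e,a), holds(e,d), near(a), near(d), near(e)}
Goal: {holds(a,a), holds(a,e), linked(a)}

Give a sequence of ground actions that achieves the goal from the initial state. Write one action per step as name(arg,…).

step(e,d); tag(e,a)

1. step(e,d)  →  {holds(a,a), holds(a,d), holds(d,a), holds(d,e), holds(e,a), holds(e,d), linked(e), near(a), near(d), near(e)}
2. tag(e,a)  →  {holds(a,a), holds(a,d), holds(a,e), holds(d,a), holds(d,e), holds(e,d), linked(a), near(a), near(d), near(e)}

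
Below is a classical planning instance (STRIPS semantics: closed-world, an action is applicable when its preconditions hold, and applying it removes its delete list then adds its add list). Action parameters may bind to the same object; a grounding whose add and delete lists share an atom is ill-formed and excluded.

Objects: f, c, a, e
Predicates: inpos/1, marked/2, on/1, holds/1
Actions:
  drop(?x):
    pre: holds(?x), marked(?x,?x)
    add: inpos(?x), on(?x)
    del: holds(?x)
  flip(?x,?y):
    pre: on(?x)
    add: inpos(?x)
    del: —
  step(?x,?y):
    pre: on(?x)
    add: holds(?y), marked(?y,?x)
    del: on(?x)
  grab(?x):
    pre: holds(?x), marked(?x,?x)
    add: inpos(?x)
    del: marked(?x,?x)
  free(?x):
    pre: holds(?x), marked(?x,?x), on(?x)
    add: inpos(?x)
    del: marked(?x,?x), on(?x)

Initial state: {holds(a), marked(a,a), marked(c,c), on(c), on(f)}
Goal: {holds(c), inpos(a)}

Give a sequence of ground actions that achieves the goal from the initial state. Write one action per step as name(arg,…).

1. drop(a)  →  {inpos(a), marked(a,a), marked(c,c), on(a), on(c), on(f)}
2. step(f,c)  →  {holds(c), inpos(a), marked(a,a), marked(c,c), marked(c,f), on(a), on(c)}

drop(a); step(f,c)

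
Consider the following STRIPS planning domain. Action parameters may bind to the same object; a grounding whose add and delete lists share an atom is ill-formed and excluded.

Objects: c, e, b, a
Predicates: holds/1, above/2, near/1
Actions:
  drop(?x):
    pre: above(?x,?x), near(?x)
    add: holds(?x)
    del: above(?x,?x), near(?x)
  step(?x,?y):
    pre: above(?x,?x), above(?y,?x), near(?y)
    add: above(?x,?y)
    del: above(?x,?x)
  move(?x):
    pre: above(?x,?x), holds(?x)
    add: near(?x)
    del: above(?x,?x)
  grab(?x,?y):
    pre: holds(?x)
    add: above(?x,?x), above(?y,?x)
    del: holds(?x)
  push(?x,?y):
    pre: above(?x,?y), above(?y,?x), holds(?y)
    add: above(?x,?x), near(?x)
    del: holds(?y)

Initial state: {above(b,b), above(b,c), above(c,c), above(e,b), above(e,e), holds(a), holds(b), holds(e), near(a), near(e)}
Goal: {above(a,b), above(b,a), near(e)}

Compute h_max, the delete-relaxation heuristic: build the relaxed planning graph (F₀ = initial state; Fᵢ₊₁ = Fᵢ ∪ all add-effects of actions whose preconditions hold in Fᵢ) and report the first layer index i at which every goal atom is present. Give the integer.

1

F0 = init (10 atoms)
F1 = F0 ∪ {above(a,a), above(a,b), above(a,e), above(b,a), above(b,e), above(c,a), above(c,b), above(c,e), above(e,a), near(b)}  (20 atoms)
goal ⊆ F1  ⇒  h_max = 1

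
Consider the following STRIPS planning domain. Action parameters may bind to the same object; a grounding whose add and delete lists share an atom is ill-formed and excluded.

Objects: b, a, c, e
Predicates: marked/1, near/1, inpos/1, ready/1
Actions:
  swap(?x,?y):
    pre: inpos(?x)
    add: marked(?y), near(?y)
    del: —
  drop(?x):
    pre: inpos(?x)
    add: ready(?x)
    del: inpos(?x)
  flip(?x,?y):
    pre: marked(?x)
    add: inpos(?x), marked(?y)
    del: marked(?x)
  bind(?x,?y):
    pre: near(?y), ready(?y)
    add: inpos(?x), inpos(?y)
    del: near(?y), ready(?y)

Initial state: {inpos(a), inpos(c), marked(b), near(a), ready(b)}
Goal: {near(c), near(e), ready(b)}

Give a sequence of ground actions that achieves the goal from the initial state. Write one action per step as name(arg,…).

1. swap(a,c)  →  {inpos(a), inpos(c), marked(b), marked(c), near(a), near(c), ready(b)}
2. swap(a,e)  →  {inpos(a), inpos(c), marked(b), marked(c), marked(e), near(a), near(c), near(e), ready(b)}

swap(a,c); swap(a,e)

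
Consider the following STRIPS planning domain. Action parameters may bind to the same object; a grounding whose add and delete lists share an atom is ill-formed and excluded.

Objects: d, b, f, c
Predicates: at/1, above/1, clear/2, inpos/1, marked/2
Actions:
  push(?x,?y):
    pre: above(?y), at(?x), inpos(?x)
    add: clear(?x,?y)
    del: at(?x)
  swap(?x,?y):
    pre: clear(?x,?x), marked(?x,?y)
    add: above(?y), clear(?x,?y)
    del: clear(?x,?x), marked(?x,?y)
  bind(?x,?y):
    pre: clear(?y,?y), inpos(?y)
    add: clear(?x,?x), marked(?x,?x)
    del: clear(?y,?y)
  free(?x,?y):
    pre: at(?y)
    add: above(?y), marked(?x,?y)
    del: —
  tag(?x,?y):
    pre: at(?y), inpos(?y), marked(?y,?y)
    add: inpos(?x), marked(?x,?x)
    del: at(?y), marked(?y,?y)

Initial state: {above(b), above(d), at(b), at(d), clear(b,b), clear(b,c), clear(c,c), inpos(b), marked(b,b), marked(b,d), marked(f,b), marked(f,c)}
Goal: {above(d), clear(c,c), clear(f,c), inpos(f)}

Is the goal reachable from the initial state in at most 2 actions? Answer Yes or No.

1. bind(f,b)  →  {above(b), above(d), at(b), at(d), clear(b,c), clear(c,c), clear(f,f), inpos(b), marked(b,b), marked(b,d), marked(f,b), marked(f,c), marked(f,f)}
2. swap(f,c)  →  {above(b), above(c), above(d), at(b), at(d), clear(b,c), clear(c,c), clear(f,c), inpos(b), marked(b,b), marked(b,d), marked(f,b), marked(f,f)}
3. tag(f,b)  →  {above(b), above(c), above(d), at(d), clear(b,c), clear(c,c), clear(f,c), inpos(b), inpos(f), marked(b,d), marked(f,b), marked(f,f)}
optimal plan length = 3; 3 > 2

No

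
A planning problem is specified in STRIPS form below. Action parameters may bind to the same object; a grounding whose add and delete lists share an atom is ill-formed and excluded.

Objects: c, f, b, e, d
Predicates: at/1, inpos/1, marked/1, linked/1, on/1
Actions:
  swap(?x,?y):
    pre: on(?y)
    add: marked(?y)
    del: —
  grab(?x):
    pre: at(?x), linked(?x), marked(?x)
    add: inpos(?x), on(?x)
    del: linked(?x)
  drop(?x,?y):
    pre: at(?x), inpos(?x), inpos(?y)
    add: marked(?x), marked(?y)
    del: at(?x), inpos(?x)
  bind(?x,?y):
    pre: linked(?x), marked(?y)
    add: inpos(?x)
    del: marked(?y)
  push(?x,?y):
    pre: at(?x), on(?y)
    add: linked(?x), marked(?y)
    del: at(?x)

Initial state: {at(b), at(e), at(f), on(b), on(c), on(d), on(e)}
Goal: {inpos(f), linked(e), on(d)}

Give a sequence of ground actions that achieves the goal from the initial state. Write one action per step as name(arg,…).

1. push(f,c)  →  {at(b), at(e), linked(f), marked(c), on(b), on(c), on(d), on(e)}
2. bind(f,c)  →  {at(b), at(e), inpos(f), linked(f), on(b), on(c), on(d), on(e)}
3. push(e,c)  →  {at(b), inpos(f), linked(e), linked(f), marked(c), on(b), on(c), on(d), on(e)}

push(f,c); bind(f,c); push(e,c)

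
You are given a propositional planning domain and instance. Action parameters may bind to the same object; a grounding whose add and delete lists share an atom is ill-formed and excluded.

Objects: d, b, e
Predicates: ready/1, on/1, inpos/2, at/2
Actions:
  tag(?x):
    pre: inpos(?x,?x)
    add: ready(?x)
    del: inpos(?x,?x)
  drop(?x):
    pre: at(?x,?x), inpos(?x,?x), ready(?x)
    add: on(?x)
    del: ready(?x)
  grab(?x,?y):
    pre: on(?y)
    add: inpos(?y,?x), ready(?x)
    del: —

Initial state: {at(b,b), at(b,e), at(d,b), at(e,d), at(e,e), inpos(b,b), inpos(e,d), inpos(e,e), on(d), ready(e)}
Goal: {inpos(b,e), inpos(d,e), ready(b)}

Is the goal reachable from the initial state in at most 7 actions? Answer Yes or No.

Yes

1. grab(b,d)  →  {at(b,b), at(b,e), at(d,b), at(e,d), at(e,e), inpos(b,b), inpos(d,b), inpos(e,d), inpos(e,e), on(d), ready(b), ready(e)}
2. drop(b)  →  {at(b,b), at(b,e), at(d,b), at(e,d), at(e,e), inpos(b,b), inpos(d,b), inpos(e,d), inpos(e,e), on(b), on(d), ready(e)}
3. tag(b)  →  {at(b,b), at(b,e), at(d,b), at(e,d), at(e,e), inpos(d,b), inpos(e,d), inpos(e,e), on(b), on(d), ready(b), ready(e)}
4. grab(e,d)  →  {at(b,b), at(b,e), at(d,b), at(e,d), at(e,e), inpos(d,b), inpos(d,e), inpos(e,d), inpos(e,e), on(b), on(d), ready(b), ready(e)}
5. grab(e,b)  →  {at(b,b), at(b,e), at(d,b), at(e,d), at(e,e), inpos(b,e), inpos(d,b), inpos(d,e), inpos(e,d), inpos(e,e), on(b), on(d), ready(b), ready(e)}
optimal plan length = 5; 5 ≤ 7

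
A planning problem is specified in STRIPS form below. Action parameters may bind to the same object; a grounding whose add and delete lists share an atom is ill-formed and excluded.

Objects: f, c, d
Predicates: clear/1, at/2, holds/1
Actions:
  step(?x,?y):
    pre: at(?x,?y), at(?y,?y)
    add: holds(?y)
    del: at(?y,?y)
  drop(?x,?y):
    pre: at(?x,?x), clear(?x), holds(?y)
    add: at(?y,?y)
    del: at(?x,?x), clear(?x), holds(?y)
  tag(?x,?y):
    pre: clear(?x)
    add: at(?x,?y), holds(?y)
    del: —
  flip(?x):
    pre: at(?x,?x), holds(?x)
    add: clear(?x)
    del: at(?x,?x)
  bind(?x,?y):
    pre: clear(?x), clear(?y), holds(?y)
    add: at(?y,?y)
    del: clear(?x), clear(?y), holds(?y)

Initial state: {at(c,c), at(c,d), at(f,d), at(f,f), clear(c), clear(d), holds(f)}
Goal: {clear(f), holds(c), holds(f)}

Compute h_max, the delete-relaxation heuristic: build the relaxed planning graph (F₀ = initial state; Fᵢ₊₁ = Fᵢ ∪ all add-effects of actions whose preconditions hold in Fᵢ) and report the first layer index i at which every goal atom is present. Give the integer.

1

F0 = init (7 atoms)
F1 = F0 ∪ {at(c,f), at(d,c), at(d,d), at(d,f), clear(f), holds(c), holds(d)}  (14 atoms)
goal ⊆ F1  ⇒  h_max = 1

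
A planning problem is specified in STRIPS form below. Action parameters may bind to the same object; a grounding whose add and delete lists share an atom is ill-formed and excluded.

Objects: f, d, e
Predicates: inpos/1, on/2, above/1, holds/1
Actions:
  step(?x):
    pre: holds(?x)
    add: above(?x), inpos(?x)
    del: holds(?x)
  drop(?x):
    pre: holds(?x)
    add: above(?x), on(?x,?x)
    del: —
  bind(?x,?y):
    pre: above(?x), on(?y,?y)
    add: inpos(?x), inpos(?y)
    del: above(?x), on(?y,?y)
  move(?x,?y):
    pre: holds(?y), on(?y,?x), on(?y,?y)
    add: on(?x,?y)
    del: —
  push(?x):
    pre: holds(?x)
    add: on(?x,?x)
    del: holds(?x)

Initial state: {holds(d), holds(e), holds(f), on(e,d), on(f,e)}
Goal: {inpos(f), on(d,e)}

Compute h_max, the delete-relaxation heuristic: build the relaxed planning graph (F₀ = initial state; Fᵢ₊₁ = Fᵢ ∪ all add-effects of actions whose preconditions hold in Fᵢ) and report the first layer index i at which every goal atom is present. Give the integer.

2

F0 = init (5 atoms)
F1 = F0 ∪ {above(d), above(e), above(f), inpos(d), inpos(e), inpos(f), on(d,d), on(e,e), on(f,f)}  (14 atoms)
F2 = F1 ∪ {on(d,e), on(e,f)}  (16 atoms)
goal ⊆ F2  ⇒  h_max = 2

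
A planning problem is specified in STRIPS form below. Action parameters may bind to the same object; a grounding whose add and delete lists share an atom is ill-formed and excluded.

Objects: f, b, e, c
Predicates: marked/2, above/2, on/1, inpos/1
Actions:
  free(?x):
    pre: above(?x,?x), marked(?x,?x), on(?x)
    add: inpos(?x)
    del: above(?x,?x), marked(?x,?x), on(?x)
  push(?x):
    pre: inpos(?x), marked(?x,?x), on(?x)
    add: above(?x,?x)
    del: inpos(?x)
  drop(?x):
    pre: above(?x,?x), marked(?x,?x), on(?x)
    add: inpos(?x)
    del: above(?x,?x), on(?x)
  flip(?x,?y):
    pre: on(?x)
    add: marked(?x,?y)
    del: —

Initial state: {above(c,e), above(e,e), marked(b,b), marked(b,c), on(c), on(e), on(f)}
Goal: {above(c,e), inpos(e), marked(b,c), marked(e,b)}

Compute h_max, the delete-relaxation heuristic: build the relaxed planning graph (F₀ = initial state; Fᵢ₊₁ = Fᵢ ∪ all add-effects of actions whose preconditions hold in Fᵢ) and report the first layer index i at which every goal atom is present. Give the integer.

2

F0 = init (7 atoms)
F1 = F0 ∪ {marked(c,b), marked(c,c), marked(c,e), marked(c,f), marked(e,b), marked(e,c), marked(e,e), marked(e,f), marked(f,b), marked(f,c), marked(f,e), marked(f,f)}  (19 atoms)
F2 = F1 ∪ {inpos(e)}  (20 atoms)
goal ⊆ F2  ⇒  h_max = 2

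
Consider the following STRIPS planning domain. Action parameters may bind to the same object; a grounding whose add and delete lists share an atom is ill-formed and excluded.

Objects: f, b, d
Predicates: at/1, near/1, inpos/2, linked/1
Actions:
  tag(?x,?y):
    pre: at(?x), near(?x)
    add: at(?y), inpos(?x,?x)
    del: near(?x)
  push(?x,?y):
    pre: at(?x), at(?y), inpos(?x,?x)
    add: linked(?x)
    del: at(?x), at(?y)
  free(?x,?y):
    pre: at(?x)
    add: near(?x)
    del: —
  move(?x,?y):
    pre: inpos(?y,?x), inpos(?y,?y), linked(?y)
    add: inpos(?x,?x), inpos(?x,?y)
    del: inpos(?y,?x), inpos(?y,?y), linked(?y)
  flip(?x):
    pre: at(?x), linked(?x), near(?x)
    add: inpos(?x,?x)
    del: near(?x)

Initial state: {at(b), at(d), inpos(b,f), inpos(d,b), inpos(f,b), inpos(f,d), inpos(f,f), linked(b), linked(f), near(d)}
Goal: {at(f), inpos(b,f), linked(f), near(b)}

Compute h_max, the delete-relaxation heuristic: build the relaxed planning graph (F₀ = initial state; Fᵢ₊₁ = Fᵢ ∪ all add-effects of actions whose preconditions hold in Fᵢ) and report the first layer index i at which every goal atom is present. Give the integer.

1

F0 = init (10 atoms)
F1 = F0 ∪ {at(f), inpos(b,b), inpos(d,d), inpos(d,f), near(b)}  (15 atoms)
goal ⊆ F1  ⇒  h_max = 1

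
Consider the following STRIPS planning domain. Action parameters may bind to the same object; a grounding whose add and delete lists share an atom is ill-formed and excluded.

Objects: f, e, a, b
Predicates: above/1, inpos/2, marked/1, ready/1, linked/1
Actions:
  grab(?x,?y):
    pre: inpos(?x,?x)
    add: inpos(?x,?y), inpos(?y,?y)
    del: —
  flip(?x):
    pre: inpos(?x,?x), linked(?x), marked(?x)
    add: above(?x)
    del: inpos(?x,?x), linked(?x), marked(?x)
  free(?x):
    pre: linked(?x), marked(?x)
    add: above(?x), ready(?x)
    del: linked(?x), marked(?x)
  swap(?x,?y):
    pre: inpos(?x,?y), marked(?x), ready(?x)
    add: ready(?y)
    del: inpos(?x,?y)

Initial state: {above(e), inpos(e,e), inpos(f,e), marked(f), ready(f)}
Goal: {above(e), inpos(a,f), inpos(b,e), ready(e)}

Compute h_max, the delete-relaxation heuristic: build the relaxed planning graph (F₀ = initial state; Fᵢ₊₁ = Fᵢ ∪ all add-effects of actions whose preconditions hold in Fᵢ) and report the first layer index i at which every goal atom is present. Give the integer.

2

F0 = init (5 atoms)
F1 = F0 ∪ {inpos(a,a), inpos(b,b), inpos(e,a), inpos(e,b), inpos(e,f), inpos(f,f), ready(e)}  (12 atoms)
F2 = F1 ∪ {inpos(a,b), inpos(a,e), inpos(a,f), inpos(b,a), inpos(b,e), inpos(b,f), inpos(f,a), inpos(f,b)}  (20 atoms)
goal ⊆ F2  ⇒  h_max = 2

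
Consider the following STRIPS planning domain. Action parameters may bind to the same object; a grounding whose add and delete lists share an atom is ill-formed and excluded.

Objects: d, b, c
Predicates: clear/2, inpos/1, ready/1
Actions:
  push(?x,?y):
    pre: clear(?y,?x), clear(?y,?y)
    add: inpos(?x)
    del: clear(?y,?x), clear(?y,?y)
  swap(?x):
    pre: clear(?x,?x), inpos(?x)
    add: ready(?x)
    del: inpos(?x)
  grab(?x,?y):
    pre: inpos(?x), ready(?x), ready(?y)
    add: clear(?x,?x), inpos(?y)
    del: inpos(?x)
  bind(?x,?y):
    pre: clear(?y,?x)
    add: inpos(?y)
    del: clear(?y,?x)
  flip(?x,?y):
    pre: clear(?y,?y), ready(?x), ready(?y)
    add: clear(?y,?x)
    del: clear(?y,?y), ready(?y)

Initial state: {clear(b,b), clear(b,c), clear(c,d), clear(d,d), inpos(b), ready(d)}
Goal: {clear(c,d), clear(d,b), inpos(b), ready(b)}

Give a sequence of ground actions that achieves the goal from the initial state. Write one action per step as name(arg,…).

swap(b); push(b,b); flip(b,d)

1. swap(b)  →  {clear(b,b), clear(b,c), clear(c,d), clear(d,d), ready(b), ready(d)}
2. push(b,b)  →  {clear(b,c), clear(c,d), clear(d,d), inpos(b), ready(b), ready(d)}
3. flip(b,d)  →  {clear(b,c), clear(c,d), clear(d,b), inpos(b), ready(b)}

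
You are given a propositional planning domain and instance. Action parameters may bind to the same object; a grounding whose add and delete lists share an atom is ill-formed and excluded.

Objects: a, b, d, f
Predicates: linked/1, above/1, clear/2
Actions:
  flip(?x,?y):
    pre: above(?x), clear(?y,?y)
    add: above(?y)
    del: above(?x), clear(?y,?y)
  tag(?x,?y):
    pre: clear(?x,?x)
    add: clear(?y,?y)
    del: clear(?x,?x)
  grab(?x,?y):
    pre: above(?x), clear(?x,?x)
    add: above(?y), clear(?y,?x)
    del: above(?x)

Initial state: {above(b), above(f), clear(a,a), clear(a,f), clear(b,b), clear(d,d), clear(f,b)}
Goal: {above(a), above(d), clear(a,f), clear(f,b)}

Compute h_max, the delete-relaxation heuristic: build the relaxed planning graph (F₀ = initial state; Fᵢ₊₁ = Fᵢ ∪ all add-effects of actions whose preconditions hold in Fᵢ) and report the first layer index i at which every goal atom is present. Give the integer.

F0 = init (7 atoms)
F1 = F0 ∪ {above(a), above(d), clear(a,b), clear(d,b), clear(f,f)}  (12 atoms)
goal ⊆ F1  ⇒  h_max = 1

1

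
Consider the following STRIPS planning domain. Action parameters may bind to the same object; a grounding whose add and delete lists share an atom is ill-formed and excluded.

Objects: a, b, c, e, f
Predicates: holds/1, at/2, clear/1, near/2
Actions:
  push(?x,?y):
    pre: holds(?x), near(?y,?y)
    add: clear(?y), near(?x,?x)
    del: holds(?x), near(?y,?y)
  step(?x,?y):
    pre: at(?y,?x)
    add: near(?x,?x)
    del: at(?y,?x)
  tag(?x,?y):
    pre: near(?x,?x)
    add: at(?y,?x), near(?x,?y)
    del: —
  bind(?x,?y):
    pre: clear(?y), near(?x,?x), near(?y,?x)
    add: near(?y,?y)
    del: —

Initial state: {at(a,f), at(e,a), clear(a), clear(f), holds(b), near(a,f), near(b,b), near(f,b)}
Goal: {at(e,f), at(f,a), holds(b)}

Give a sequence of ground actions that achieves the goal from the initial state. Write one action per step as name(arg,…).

step(a,e); step(f,a); tag(a,f); tag(f,e)

1. step(a,e)  →  {at(a,f), clear(a), clear(f), holds(b), near(a,a), near(a,f), near(b,b), near(f,b)}
2. step(f,a)  →  {clear(a), clear(f), holds(b), near(a,a), near(a,f), near(b,b), near(f,b), near(f,f)}
3. tag(a,f)  →  {at(f,a), clear(a), clear(f), holds(b), near(a,a), near(a,f), near(b,b), near(f,b), near(f,f)}
4. tag(f,e)  →  {at(e,f), at(f,a), clear(a), clear(f), holds(b), near(a,a), near(a,f), near(b,b), near(f,b), near(f,e), near(f,f)}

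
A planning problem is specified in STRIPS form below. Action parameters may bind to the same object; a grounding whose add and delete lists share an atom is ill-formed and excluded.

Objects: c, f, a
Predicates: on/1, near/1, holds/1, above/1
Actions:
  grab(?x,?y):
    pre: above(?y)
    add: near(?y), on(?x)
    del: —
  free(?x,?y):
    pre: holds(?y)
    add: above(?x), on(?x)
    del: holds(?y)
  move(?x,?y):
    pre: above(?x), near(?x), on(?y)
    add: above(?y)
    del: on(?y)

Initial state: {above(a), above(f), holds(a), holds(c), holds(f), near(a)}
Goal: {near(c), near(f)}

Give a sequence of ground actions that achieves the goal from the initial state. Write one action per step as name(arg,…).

1. grab(c,f)  →  {above(a), above(f), holds(a), holds(c), holds(f), near(a), near(f), on(c)}
2. free(c,c)  →  {above(a), above(c), above(f), holds(a), holds(f), near(a), near(f), on(c)}
3. grab(c,c)  →  {above(a), above(c), above(f), holds(a), holds(f), near(a), near(c), near(f), on(c)}

grab(c,f); free(c,c); grab(c,c)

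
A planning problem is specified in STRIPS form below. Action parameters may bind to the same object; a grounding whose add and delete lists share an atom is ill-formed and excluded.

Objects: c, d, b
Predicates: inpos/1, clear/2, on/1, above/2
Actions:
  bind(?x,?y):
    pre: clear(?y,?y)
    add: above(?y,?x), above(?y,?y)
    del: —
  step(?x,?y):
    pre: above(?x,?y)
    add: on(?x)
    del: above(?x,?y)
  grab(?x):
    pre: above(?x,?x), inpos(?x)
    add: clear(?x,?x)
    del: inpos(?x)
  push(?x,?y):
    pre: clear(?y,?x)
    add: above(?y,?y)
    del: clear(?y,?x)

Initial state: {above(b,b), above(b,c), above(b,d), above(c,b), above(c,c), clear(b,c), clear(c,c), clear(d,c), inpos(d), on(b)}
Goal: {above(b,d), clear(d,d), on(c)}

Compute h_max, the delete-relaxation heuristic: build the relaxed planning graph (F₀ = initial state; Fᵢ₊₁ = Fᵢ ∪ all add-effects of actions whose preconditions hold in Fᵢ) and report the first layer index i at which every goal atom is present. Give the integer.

2

F0 = init (10 atoms)
F1 = F0 ∪ {above(c,d), above(d,d), on(c)}  (13 atoms)
F2 = F1 ∪ {clear(d,d), on(d)}  (15 atoms)
goal ⊆ F2  ⇒  h_max = 2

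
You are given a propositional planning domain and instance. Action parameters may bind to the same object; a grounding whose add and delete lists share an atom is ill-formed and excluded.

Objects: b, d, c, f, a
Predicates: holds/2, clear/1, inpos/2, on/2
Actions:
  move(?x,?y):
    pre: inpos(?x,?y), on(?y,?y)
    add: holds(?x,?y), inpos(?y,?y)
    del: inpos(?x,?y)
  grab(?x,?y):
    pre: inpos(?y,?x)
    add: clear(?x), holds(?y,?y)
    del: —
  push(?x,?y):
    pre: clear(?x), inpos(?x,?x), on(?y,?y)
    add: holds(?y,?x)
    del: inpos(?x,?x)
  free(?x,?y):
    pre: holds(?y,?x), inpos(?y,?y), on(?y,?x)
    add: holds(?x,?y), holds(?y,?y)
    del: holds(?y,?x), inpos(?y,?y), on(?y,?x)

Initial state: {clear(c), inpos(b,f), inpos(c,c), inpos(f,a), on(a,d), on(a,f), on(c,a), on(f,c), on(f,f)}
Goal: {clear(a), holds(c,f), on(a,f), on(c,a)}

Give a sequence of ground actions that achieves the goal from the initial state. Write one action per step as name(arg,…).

move(b,f); grab(a,f); push(c,f); free(c,f)

1. move(b,f)  →  {clear(c), holds(b,f), inpos(c,c), inpos(f,a), inpos(f,f), on(a,d), on(a,f), on(c,a), on(f,c), on(f,f)}
2. grab(a,f)  →  {clear(a), clear(c), holds(b,f), holds(f,f), inpos(c,c), inpos(f,a), inpos(f,f), on(a,d), on(a,f), on(c,a), on(f,c), on(f,f)}
3. push(c,f)  →  {clear(a), clear(c), holds(b,f), holds(f,c), holds(f,f), inpos(f,a), inpos(f,f), on(a,d), on(a,f), on(c,a), on(f,c), on(f,f)}
4. free(c,f)  →  {clear(a), clear(c), holds(b,f), holds(c,f), holds(f,f), inpos(f,a), on(a,d), on(a,f), on(c,a), on(f,f)}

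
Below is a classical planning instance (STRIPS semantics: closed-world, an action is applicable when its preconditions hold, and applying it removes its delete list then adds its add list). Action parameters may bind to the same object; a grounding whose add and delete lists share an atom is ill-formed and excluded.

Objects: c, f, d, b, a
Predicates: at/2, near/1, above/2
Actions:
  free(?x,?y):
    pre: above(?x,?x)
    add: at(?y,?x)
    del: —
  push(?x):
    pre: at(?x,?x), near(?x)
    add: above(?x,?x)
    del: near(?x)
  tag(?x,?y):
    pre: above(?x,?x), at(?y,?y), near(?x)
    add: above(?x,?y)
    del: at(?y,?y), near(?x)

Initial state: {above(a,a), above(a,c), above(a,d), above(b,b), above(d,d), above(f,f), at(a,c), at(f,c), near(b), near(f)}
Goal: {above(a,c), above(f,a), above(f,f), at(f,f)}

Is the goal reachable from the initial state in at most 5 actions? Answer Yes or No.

Yes

1. free(f,f)  →  {above(a,a), above(a,c), above(a,d), above(b,b), above(d,d), above(f,f), at(a,c), at(f,c), at(f,f), near(b), near(f)}
2. free(a,a)  →  {above(a,a), above(a,c), above(a,d), above(b,b), above(d,d), above(f,f), at(a,a), at(a,c), at(f,c), at(f,f), near(b), near(f)}
3. tag(f,a)  →  {above(a,a), above(a,c), above(a,d), above(b,b), above(d,d), above(f,a), above(f,f), at(a,c), at(f,c), at(f,f), near(b)}
optimal plan length = 3; 3 ≤ 5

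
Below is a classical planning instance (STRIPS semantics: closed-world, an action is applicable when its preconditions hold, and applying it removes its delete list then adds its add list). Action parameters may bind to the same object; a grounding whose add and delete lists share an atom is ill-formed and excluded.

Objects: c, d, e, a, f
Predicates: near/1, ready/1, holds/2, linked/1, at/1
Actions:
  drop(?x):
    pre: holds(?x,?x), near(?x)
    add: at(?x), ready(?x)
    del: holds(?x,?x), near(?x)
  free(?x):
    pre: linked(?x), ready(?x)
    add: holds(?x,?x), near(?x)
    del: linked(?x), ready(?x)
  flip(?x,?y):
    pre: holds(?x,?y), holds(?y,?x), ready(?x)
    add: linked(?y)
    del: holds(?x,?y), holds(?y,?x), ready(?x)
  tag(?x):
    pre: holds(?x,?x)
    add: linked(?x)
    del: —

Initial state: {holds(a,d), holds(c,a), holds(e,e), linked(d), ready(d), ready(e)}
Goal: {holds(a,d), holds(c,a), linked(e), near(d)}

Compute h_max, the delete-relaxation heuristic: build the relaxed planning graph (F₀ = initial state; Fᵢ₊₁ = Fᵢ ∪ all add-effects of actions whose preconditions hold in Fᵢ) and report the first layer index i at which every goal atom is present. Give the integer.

F0 = init (6 atoms)
F1 = F0 ∪ {holds(d,d), linked(e), near(d)}  (9 atoms)
goal ⊆ F1  ⇒  h_max = 1

1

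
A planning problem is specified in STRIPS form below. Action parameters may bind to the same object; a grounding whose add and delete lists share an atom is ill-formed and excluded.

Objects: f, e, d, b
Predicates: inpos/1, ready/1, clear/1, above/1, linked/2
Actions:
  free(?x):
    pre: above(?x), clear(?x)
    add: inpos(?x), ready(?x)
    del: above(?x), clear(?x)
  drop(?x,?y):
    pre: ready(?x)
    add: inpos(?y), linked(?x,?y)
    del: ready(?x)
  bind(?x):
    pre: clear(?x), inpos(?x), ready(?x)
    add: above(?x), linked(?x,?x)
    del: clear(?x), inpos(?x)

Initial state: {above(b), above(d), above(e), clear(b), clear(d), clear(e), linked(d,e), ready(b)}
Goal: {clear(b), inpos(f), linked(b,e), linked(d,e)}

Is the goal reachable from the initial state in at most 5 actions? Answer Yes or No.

1. free(e)  →  {above(b), above(d), clear(b), clear(d), inpos(e), linked(d,e), ready(b), ready(e)}
2. drop(e,f)  →  {above(b), above(d), clear(b), clear(d), inpos(e), inpos(f), linked(d,e), linked(e,f), ready(b)}
3. drop(b,e)  →  {above(b), above(d), clear(b), clear(d), inpos(e), inpos(f), linked(b,e), linked(d,e), linked(e,f)}
optimal plan length = 3; 3 ≤ 5

Yes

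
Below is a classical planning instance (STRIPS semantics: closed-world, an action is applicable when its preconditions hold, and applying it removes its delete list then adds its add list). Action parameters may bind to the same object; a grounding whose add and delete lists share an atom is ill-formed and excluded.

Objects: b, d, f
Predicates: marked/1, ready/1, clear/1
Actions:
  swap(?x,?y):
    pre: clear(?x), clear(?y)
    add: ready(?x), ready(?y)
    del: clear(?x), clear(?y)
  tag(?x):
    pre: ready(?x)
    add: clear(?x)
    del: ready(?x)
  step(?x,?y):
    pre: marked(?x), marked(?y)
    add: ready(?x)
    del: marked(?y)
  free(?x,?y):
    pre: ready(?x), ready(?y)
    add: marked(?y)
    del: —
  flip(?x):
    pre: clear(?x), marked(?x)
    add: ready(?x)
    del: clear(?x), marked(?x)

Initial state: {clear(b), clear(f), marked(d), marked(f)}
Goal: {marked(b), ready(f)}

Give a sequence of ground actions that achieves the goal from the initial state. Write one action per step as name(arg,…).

swap(b,f); free(b,b)

1. swap(b,f)  →  {marked(d), marked(f), ready(b), ready(f)}
2. free(b,b)  →  {marked(b), marked(d), marked(f), ready(b), ready(f)}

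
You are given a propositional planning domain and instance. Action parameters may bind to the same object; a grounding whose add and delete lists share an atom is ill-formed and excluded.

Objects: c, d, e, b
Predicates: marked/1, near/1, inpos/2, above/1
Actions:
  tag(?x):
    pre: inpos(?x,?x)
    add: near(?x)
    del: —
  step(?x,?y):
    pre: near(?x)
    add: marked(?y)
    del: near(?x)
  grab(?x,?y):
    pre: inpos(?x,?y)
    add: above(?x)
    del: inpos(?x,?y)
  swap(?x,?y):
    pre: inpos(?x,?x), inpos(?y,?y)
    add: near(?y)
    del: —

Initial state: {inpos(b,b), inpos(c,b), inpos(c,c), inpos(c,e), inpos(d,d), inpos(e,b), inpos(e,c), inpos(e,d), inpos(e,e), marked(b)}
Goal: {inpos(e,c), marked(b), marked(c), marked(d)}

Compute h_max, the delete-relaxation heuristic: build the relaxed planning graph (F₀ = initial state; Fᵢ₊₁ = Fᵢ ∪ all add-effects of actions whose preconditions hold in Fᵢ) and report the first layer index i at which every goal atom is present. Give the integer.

2

F0 = init (10 atoms)
F1 = F0 ∪ {above(b), above(c), above(d), above(e), near(b), near(c), near(d), near(e)}  (18 atoms)
F2 = F1 ∪ {marked(c), marked(d), marked(e)}  (21 atoms)
goal ⊆ F2  ⇒  h_max = 2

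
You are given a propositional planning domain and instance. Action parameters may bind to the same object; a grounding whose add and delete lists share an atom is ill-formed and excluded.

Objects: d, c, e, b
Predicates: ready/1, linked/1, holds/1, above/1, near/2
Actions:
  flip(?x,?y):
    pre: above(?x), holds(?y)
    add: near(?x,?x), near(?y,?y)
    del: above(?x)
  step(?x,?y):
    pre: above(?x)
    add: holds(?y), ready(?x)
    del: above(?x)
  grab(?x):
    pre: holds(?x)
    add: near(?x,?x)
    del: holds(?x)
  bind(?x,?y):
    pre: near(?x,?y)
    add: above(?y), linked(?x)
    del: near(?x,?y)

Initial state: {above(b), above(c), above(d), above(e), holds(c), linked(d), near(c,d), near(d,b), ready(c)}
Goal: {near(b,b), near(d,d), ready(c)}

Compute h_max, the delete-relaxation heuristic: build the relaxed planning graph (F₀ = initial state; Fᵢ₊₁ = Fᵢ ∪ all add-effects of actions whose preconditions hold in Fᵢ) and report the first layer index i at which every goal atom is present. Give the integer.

F0 = init (9 atoms)
F1 = F0 ∪ {holds(b), holds(d), holds(e), linked(c), near(b,b), near(c,c), near(d,d), near(e,e), ready(b), ready(d), ready(e)}  (20 atoms)
goal ⊆ F1  ⇒  h_max = 1

1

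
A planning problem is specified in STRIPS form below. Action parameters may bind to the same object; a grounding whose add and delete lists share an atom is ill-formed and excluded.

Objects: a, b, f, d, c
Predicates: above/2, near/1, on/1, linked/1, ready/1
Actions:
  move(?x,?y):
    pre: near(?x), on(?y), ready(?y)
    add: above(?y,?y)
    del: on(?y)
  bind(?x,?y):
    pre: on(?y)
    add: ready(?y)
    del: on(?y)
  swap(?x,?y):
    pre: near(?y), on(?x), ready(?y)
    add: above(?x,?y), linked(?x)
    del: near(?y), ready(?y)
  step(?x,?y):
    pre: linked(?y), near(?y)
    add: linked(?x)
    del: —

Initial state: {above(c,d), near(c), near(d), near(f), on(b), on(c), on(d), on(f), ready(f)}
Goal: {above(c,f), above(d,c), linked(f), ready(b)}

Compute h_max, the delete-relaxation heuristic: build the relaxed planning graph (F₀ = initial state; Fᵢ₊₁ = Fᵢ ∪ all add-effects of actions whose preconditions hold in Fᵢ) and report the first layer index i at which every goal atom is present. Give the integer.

F0 = init (9 atoms)
F1 = F0 ∪ {above(b,f), above(c,f), above(d,f), above(f,f), linked(b), linked(c), linked(d), linked(f), ready(b), ready(c), ready(d)}  (20 atoms)
F2 = F1 ∪ {above(b,b), above(b,c), above(b,d), above(c,c), above(d,c), above(d,d), above(f,c), above(f,d), linked(a)}  (29 atoms)
goal ⊆ F2  ⇒  h_max = 2

2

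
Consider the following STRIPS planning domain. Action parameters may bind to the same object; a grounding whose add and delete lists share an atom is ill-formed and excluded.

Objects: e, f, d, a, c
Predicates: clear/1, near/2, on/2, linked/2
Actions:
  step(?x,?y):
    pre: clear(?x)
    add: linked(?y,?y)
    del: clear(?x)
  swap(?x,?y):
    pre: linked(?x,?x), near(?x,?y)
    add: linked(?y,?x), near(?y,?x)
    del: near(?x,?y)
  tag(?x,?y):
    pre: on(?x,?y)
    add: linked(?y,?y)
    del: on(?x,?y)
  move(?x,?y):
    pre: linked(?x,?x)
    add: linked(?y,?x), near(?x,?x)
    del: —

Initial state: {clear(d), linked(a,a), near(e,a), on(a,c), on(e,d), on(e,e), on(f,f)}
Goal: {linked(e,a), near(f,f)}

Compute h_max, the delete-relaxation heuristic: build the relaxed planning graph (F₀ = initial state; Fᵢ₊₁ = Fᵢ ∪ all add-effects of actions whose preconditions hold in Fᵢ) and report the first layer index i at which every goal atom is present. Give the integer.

2

F0 = init (7 atoms)
F1 = F0 ∪ {linked(c,a), linked(c,c), linked(d,a), linked(d,d), linked(e,a), linked(e,e), linked(f,a), linked(f,f), near(a,a)}  (16 atoms)
F2 = F1 ∪ {linked(a,c), linked(a,d), linked(a,e), linked(a,f), linked(c,d), linked(c,e), linked(c,f), linked(d,c), linked(d,e), linked(d,f), linked(e,c), linked(e,d), linked(e,f), linked(f,c), linked(f,d), linked(f,e), near(a,e), near(c,c), near(d,d), near(e,e), near(f,f)}  (37 atoms)
goal ⊆ F2  ⇒  h_max = 2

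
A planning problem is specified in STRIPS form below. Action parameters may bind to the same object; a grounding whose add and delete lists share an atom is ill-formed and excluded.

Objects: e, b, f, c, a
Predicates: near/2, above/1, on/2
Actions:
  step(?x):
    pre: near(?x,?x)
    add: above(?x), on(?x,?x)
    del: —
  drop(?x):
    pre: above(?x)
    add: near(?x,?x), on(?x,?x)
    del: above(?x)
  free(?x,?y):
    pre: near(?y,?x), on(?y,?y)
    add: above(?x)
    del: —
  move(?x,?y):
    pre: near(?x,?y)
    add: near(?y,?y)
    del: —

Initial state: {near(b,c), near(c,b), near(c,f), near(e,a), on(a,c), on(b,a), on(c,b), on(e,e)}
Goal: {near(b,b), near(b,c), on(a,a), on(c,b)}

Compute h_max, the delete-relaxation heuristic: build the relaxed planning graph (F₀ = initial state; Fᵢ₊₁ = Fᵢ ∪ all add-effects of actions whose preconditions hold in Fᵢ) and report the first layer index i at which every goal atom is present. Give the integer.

F0 = init (8 atoms)
F1 = F0 ∪ {above(a), near(a,a), near(b,b), near(c,c), near(f,f)}  (13 atoms)
F2 = F1 ∪ {above(b), above(c), above(f), on(a,a), on(b,b), on(c,c), on(f,f)}  (20 atoms)
goal ⊆ F2  ⇒  h_max = 2

2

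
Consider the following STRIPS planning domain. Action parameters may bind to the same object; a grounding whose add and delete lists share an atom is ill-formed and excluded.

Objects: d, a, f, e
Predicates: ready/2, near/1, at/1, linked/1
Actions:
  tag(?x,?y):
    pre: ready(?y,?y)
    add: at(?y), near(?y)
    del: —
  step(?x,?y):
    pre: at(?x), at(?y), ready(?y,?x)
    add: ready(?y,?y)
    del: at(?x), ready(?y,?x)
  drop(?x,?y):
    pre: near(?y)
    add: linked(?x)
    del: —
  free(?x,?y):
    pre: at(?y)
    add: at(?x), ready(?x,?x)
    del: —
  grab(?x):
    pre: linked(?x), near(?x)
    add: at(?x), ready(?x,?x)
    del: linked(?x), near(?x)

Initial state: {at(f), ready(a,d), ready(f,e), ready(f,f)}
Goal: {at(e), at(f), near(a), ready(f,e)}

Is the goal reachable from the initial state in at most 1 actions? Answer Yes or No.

No

1. free(a,f)  →  {at(a), at(f), ready(a,a), ready(a,d), ready(f,e), ready(f,f)}
2. tag(d,a)  →  {at(a), at(f), near(a), ready(a,a), ready(a,d), ready(f,e), ready(f,f)}
3. free(e,a)  →  {at(a), at(e), at(f), near(a), ready(a,a), ready(a,d), ready(e,e), ready(f,e), ready(f,f)}
optimal plan length = 3; 3 > 1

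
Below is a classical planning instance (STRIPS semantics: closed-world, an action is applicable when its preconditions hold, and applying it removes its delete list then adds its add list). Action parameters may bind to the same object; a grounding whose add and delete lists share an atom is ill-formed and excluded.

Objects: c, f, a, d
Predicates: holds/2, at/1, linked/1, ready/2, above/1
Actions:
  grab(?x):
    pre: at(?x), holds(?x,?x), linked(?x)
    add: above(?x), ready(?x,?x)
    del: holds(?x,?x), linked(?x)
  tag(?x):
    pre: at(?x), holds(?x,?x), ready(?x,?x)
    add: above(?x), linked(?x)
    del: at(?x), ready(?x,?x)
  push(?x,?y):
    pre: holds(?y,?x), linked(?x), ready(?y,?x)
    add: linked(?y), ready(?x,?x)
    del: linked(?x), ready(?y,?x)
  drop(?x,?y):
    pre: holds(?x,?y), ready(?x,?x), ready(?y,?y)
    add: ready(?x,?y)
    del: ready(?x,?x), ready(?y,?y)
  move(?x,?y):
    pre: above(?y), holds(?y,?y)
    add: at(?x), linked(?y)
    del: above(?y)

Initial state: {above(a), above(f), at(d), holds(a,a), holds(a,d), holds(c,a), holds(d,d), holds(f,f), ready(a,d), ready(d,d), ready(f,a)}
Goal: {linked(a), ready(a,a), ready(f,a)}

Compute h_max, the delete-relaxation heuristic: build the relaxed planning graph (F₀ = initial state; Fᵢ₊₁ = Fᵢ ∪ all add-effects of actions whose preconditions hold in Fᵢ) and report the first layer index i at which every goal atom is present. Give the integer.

2

F0 = init (11 atoms)
F1 = F0 ∪ {above(d), at(a), at(c), at(f), linked(a), linked(d), linked(f)}  (18 atoms)
F2 = F1 ∪ {ready(a,a), ready(f,f)}  (20 atoms)
goal ⊆ F2  ⇒  h_max = 2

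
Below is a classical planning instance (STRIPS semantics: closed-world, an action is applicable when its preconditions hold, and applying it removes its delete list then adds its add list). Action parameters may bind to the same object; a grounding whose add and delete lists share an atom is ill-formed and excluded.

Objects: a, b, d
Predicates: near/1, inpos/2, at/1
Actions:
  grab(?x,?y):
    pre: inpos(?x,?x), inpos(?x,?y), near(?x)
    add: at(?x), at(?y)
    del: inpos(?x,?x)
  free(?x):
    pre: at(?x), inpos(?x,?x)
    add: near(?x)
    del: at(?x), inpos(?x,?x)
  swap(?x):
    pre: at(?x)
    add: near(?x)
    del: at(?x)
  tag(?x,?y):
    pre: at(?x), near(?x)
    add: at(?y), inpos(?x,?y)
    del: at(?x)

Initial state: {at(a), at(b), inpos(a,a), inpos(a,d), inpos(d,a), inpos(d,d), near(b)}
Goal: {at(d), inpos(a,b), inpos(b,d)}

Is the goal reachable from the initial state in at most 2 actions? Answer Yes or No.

1. free(a)  →  {at(b), inpos(a,d), inpos(d,a), inpos(d,d), near(a), near(b)}
2. tag(b,a)  →  {at(a), inpos(a,d), inpos(b,a), inpos(d,a), inpos(d,d), near(a), near(b)}
3. tag(a,b)  →  {at(b), inpos(a,b), inpos(a,d), inpos(b,a), inpos(d,a), inpos(d,d), near(a), near(b)}
4. tag(b,d)  →  {at(d), inpos(a,b), inpos(a,d), inpos(b,a), inpos(b,d), inpos(d,a), inpos(d,d), near(a), near(b)}
optimal plan length = 4; 4 > 2

No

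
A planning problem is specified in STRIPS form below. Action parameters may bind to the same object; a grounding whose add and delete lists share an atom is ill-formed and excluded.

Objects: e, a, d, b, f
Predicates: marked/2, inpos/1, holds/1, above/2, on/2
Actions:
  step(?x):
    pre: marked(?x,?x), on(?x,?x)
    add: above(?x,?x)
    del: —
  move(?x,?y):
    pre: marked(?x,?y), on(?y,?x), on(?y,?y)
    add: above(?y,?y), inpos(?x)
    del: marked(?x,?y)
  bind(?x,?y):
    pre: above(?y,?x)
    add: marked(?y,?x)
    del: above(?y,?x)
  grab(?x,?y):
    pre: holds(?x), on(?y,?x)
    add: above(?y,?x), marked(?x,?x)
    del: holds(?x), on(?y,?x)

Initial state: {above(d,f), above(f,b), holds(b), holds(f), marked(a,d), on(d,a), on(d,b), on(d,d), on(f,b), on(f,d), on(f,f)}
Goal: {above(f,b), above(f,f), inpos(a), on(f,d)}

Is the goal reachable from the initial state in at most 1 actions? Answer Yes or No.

No

1. move(a,d)  →  {above(d,d), above(d,f), above(f,b), holds(b), holds(f), inpos(a), on(d,a), on(d,b), on(d,d), on(f,b), on(f,d), on(f,f)}
2. grab(f,f)  →  {above(d,d), above(d,f), above(f,b), above(f,f), holds(b), inpos(a), marked(f,f), on(d,a), on(d,b), on(d,d), on(f,b), on(f,d)}
optimal plan length = 2; 2 > 1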